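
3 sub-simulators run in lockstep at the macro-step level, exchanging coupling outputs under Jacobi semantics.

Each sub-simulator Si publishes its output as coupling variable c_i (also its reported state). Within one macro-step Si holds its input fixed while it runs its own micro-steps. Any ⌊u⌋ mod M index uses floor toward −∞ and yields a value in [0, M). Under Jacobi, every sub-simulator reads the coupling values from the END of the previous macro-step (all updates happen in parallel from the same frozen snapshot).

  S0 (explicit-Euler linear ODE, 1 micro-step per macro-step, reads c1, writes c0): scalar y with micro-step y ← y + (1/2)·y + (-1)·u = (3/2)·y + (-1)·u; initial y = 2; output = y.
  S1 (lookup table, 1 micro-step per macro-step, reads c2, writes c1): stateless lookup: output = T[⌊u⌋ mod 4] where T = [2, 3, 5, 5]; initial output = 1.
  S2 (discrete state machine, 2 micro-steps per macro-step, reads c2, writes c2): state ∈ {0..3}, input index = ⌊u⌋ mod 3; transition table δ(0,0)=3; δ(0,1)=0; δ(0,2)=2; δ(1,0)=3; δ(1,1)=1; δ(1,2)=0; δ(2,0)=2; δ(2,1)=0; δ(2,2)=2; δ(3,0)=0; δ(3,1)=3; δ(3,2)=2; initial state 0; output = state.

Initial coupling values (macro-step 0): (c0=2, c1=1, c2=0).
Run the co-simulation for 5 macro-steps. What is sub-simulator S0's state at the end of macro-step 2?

macro 1: S0 reads c1=1 → after 1×micro: 2; S1 reads c2=0 → after 1×micro: 2; S2 reads c2=0 → after 2×micro: 0 ⇒ (c0=2, c1=2, c2=0)
macro 2: S0 reads c1=2 → after 1×micro: 1; S1 reads c2=0 → after 1×micro: 2; S2 reads c2=0 → after 2×micro: 0 ⇒ (c0=1, c1=2, c2=0)
macro 3: S0 reads c1=2 → after 1×micro: -1/2; S1 reads c2=0 → after 1×micro: 2; S2 reads c2=0 → after 2×micro: 0 ⇒ (c0=-1/2, c1=2, c2=0)
macro 4: S0 reads c1=2 → after 1×micro: -11/4; S1 reads c2=0 → after 1×micro: 2; S2 reads c2=0 → after 2×micro: 0 ⇒ (c0=-11/4, c1=2, c2=0)
macro 5: S0 reads c1=2 → after 1×micro: -49/8; S1 reads c2=0 → after 1×micro: 2; S2 reads c2=0 → after 2×micro: 0 ⇒ (c0=-49/8, c1=2, c2=0)

S0 state at macro-step 2 = 1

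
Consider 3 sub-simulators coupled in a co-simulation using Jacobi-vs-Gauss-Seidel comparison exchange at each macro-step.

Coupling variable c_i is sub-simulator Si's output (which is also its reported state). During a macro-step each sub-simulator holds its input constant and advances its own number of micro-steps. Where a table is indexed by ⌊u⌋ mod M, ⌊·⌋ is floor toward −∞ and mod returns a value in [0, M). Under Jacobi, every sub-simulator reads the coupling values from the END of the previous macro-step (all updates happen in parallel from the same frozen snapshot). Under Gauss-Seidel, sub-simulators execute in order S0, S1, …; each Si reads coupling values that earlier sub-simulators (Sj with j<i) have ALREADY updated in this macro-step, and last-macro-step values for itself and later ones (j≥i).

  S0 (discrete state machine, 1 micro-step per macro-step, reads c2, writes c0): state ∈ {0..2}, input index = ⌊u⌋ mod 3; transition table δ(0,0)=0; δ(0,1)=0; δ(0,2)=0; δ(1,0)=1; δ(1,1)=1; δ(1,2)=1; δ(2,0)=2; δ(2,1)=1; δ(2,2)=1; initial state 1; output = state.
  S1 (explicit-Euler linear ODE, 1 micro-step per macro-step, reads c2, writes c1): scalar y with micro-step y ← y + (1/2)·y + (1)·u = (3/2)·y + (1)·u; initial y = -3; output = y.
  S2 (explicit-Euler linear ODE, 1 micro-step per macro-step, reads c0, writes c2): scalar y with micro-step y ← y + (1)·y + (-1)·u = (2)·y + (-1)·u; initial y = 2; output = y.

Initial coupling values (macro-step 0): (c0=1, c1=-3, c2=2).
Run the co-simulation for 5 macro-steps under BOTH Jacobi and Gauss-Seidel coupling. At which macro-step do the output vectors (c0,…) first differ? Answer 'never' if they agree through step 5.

first divergence at macro-step: never

[Jacobi] macro 1: S0 reads c2=2 → after 1×micro: 1; S1 reads c2=2 → after 1×micro: -5/2; S2 reads c0=1 → after 1×micro: 3 ⇒ (c0=1, c1=-5/2, c2=3)
[Jacobi] macro 2: S0 reads c2=3 → after 1×micro: 1; S1 reads c2=3 → after 1×micro: -3/4; S2 reads c0=1 → after 1×micro: 5 ⇒ (c0=1, c1=-3/4, c2=5)
[Jacobi] macro 3: S0 reads c2=5 → after 1×micro: 1; S1 reads c2=5 → after 1×micro: 31/8; S2 reads c0=1 → after 1×micro: 9 ⇒ (c0=1, c1=31/8, c2=9)
[Jacobi] macro 4: S0 reads c2=9 → after 1×micro: 1; S1 reads c2=9 → after 1×micro: 237/16; S2 reads c0=1 → after 1×micro: 17 ⇒ (c0=1, c1=237/16, c2=17)
[Jacobi] macro 5: S0 reads c2=17 → after 1×micro: 1; S1 reads c2=17 → after 1×micro: 1255/32; S2 reads c0=1 → after 1×micro: 33 ⇒ (c0=1, c1=1255/32, c2=33)
[Gauss-Seidel] macro 1: S0 reads c2=2 → after 1×micro: 1; S1 reads c2=2 → after 1×micro: -5/2; S2 reads c0=1 → after 1×micro: 3 ⇒ (c0=1, c1=-5/2, c2=3)
[Gauss-Seidel] macro 2: S0 reads c2=3 → after 1×micro: 1; S1 reads c2=3 → after 1×micro: -3/4; S2 reads c0=1 → after 1×micro: 5 ⇒ (c0=1, c1=-3/4, c2=5)
[Gauss-Seidel] macro 3: S0 reads c2=5 → after 1×micro: 1; S1 reads c2=5 → after 1×micro: 31/8; S2 reads c0=1 → after 1×micro: 9 ⇒ (c0=1, c1=31/8, c2=9)
[Gauss-Seidel] macro 4: S0 reads c2=9 → after 1×micro: 1; S1 reads c2=9 → after 1×micro: 237/16; S2 reads c0=1 → after 1×micro: 17 ⇒ (c0=1, c1=237/16, c2=17)
[Gauss-Seidel] macro 5: S0 reads c2=17 → after 1×micro: 1; S1 reads c2=17 → after 1×micro: 1255/32; S2 reads c0=1 → after 1×micro: 33 ⇒ (c0=1, c1=1255/32, c2=33)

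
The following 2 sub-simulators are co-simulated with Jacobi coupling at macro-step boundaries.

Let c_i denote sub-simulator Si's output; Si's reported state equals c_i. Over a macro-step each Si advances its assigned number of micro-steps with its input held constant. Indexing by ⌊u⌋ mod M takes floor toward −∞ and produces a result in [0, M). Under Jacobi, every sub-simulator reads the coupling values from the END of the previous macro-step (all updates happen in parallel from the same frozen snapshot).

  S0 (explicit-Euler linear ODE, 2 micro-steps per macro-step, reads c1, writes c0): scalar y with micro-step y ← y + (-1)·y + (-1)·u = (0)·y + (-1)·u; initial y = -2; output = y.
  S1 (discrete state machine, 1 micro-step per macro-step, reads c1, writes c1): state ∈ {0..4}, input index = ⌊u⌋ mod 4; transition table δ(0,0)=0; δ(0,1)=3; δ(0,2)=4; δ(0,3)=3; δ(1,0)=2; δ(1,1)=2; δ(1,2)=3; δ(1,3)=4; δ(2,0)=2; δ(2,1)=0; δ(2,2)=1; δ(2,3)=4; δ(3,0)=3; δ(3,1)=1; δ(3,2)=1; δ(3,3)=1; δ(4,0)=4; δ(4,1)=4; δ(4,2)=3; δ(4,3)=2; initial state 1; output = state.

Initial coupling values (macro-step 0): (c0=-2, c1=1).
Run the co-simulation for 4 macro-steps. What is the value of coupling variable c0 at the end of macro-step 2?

macro 1: S0 reads c1=1 → after 2×micro: -1; S1 reads c1=1 → after 1×micro: 2 ⇒ (c0=-1, c1=2)
macro 2: S0 reads c1=2 → after 2×micro: -2; S1 reads c1=2 → after 1×micro: 1 ⇒ (c0=-2, c1=1)
macro 3: S0 reads c1=1 → after 2×micro: -1; S1 reads c1=1 → after 1×micro: 2 ⇒ (c0=-1, c1=2)
macro 4: S0 reads c1=2 → after 2×micro: -2; S1 reads c1=2 → after 1×micro: 1 ⇒ (c0=-2, c1=1)

c0 at macro-step 2 = -2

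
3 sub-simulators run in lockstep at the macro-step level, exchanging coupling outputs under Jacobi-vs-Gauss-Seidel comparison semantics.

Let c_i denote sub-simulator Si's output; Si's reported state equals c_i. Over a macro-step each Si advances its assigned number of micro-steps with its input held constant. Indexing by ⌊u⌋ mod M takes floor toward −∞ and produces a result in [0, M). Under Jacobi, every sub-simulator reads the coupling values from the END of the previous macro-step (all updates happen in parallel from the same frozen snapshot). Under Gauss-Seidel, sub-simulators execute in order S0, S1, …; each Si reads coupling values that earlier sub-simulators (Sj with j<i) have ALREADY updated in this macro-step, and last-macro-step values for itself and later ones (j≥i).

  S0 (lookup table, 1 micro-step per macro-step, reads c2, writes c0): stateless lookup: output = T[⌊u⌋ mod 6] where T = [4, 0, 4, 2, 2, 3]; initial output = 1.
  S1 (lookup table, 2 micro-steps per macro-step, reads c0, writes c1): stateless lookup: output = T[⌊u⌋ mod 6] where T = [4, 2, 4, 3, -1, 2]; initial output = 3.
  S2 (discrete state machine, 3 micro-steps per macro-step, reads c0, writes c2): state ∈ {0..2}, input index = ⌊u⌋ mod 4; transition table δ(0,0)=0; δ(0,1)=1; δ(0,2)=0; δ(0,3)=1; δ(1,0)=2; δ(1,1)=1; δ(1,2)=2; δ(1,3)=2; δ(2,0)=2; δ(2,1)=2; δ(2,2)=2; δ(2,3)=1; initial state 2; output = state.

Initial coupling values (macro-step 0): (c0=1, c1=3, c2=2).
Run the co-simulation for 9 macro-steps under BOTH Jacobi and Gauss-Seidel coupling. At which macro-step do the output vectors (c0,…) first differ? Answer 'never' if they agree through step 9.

first divergence at macro-step: 1

[Jacobi] macro 1: S0 reads c2=2 → after 1×micro: 4; S1 reads c0=1 → after 2×micro: 2; S2 reads c0=1 → after 3×micro: 2 ⇒ (c0=4, c1=2, c2=2)
[Jacobi] macro 2: S0 reads c2=2 → after 1×micro: 4; S1 reads c0=4 → after 2×micro: -1; S2 reads c0=4 → after 3×micro: 2 ⇒ (c0=4, c1=-1, c2=2)
[Jacobi] macro 3: S0 reads c2=2 → after 1×micro: 4; S1 reads c0=4 → after 2×micro: -1; S2 reads c0=4 → after 3×micro: 2 ⇒ (c0=4, c1=-1, c2=2)
[Jacobi] macro 4: S0 reads c2=2 → after 1×micro: 4; S1 reads c0=4 → after 2×micro: -1; S2 reads c0=4 → after 3×micro: 2 ⇒ (c0=4, c1=-1, c2=2)
[Jacobi] macro 5: S0 reads c2=2 → after 1×micro: 4; S1 reads c0=4 → after 2×micro: -1; S2 reads c0=4 → after 3×micro: 2 ⇒ (c0=4, c1=-1, c2=2)
[Jacobi] macro 6: S0 reads c2=2 → after 1×micro: 4; S1 reads c0=4 → after 2×micro: -1; S2 reads c0=4 → after 3×micro: 2 ⇒ (c0=4, c1=-1, c2=2)
[Jacobi] macro 7: S0 reads c2=2 → after 1×micro: 4; S1 reads c0=4 → after 2×micro: -1; S2 reads c0=4 → after 3×micro: 2 ⇒ (c0=4, c1=-1, c2=2)
[Jacobi] macro 8: S0 reads c2=2 → after 1×micro: 4; S1 reads c0=4 → after 2×micro: -1; S2 reads c0=4 → after 3×micro: 2 ⇒ (c0=4, c1=-1, c2=2)
[Jacobi] macro 9: S0 reads c2=2 → after 1×micro: 4; S1 reads c0=4 → after 2×micro: -1; S2 reads c0=4 → after 3×micro: 2 ⇒ (c0=4, c1=-1, c2=2)
[Gauss-Seidel] macro 1: S0 reads c2=2 → after 1×micro: 4; S1 reads c0=4 → after 2×micro: -1; S2 reads c0=4 → after 3×micro: 2 ⇒ (c0=4, c1=-1, c2=2)
[Gauss-Seidel] macro 2: S0 reads c2=2 → after 1×micro: 4; S1 reads c0=4 → after 2×micro: -1; S2 reads c0=4 → after 3×micro: 2 ⇒ (c0=4, c1=-1, c2=2)
[Gauss-Seidel] macro 3: S0 reads c2=2 → after 1×micro: 4; S1 reads c0=4 → after 2×micro: -1; S2 reads c0=4 → after 3×micro: 2 ⇒ (c0=4, c1=-1, c2=2)
[Gauss-Seidel] macro 4: S0 reads c2=2 → after 1×micro: 4; S1 reads c0=4 → after 2×micro: -1; S2 reads c0=4 → after 3×micro: 2 ⇒ (c0=4, c1=-1, c2=2)
[Gauss-Seidel] macro 5: S0 reads c2=2 → after 1×micro: 4; S1 reads c0=4 → after 2×micro: -1; S2 reads c0=4 → after 3×micro: 2 ⇒ (c0=4, c1=-1, c2=2)
[Gauss-Seidel] macro 6: S0 reads c2=2 → after 1×micro: 4; S1 reads c0=4 → after 2×micro: -1; S2 reads c0=4 → after 3×micro: 2 ⇒ (c0=4, c1=-1, c2=2)
[Gauss-Seidel] macro 7: S0 reads c2=2 → after 1×micro: 4; S1 reads c0=4 → after 2×micro: -1; S2 reads c0=4 → after 3×micro: 2 ⇒ (c0=4, c1=-1, c2=2)
[Gauss-Seidel] macro 8: S0 reads c2=2 → after 1×micro: 4; S1 reads c0=4 → after 2×micro: -1; S2 reads c0=4 → after 3×micro: 2 ⇒ (c0=4, c1=-1, c2=2)
[Gauss-Seidel] macro 9: S0 reads c2=2 → after 1×micro: 4; S1 reads c0=4 → after 2×micro: -1; S2 reads c0=4 → after 3×micro: 2 ⇒ (c0=4, c1=-1, c2=2)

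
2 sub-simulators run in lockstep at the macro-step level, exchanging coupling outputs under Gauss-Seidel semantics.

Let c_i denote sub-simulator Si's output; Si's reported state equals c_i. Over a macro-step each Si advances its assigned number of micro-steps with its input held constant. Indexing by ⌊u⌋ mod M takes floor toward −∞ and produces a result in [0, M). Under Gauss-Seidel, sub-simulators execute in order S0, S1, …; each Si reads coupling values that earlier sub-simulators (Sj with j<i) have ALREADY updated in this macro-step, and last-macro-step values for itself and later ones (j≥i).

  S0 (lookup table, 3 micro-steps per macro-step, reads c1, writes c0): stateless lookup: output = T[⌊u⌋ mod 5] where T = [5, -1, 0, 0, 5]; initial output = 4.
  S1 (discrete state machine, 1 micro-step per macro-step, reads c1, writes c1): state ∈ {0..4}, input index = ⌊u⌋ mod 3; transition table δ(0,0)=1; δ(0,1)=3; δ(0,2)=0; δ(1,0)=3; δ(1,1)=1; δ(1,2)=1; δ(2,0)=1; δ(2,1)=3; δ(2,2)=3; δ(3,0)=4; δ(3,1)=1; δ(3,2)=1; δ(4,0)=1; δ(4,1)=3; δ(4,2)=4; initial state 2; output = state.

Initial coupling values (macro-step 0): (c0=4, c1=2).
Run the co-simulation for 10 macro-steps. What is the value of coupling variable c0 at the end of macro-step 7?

macro 1: S0 reads c1=2 → after 3×micro: 0; S1 reads c1=2 → after 1×micro: 3 ⇒ (c0=0, c1=3)
macro 2: S0 reads c1=3 → after 3×micro: 0; S1 reads c1=3 → after 1×micro: 4 ⇒ (c0=0, c1=4)
macro 3: S0 reads c1=4 → after 3×micro: 5; S1 reads c1=4 → after 1×micro: 3 ⇒ (c0=5, c1=3)
macro 4: S0 reads c1=3 → after 3×micro: 0; S1 reads c1=3 → after 1×micro: 4 ⇒ (c0=0, c1=4)
macro 5: S0 reads c1=4 → after 3×micro: 5; S1 reads c1=4 → after 1×micro: 3 ⇒ (c0=5, c1=3)
macro 6: S0 reads c1=3 → after 3×micro: 0; S1 reads c1=3 → after 1×micro: 4 ⇒ (c0=0, c1=4)
macro 7: S0 reads c1=4 → after 3×micro: 5; S1 reads c1=4 → after 1×micro: 3 ⇒ (c0=5, c1=3)
macro 8: S0 reads c1=3 → after 3×micro: 0; S1 reads c1=3 → after 1×micro: 4 ⇒ (c0=0, c1=4)
macro 9: S0 reads c1=4 → after 3×micro: 5; S1 reads c1=4 → after 1×micro: 3 ⇒ (c0=5, c1=3)
macro 10: S0 reads c1=3 → after 3×micro: 0; S1 reads c1=3 → after 1×micro: 4 ⇒ (c0=0, c1=4)

c0 at macro-step 7 = 5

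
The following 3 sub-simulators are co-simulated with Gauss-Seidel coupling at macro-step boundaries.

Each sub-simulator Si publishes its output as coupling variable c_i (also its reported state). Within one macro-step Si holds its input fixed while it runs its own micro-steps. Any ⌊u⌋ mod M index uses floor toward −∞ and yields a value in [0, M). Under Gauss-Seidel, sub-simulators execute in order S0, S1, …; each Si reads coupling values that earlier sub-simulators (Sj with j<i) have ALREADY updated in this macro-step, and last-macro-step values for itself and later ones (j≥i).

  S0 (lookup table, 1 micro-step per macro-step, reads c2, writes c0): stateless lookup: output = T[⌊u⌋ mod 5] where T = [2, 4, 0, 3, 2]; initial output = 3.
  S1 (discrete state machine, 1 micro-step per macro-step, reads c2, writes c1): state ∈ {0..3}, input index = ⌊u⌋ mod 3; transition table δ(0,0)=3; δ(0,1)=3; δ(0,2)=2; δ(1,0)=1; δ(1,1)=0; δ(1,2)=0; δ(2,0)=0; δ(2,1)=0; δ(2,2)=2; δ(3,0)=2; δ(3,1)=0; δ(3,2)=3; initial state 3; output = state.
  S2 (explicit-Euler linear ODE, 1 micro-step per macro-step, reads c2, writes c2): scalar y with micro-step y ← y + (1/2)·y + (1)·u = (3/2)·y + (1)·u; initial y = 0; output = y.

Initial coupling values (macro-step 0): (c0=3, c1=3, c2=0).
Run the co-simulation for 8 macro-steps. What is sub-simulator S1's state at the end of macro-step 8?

S1 state at macro-step 8 = 0

macro 1: S0 reads c2=0 → after 1×micro: 2; S1 reads c2=0 → after 1×micro: 2; S2 reads c2=0 → after 1×micro: 0 ⇒ (c0=2, c1=2, c2=0)
macro 2: S0 reads c2=0 → after 1×micro: 2; S1 reads c2=0 → after 1×micro: 0; S2 reads c2=0 → after 1×micro: 0 ⇒ (c0=2, c1=0, c2=0)
macro 3: S0 reads c2=0 → after 1×micro: 2; S1 reads c2=0 → after 1×micro: 3; S2 reads c2=0 → after 1×micro: 0 ⇒ (c0=2, c1=3, c2=0)
macro 4: S0 reads c2=0 → after 1×micro: 2; S1 reads c2=0 → after 1×micro: 2; S2 reads c2=0 → after 1×micro: 0 ⇒ (c0=2, c1=2, c2=0)
macro 5: S0 reads c2=0 → after 1×micro: 2; S1 reads c2=0 → after 1×micro: 0; S2 reads c2=0 → after 1×micro: 0 ⇒ (c0=2, c1=0, c2=0)
macro 6: S0 reads c2=0 → after 1×micro: 2; S1 reads c2=0 → after 1×micro: 3; S2 reads c2=0 → after 1×micro: 0 ⇒ (c0=2, c1=3, c2=0)
macro 7: S0 reads c2=0 → after 1×micro: 2; S1 reads c2=0 → after 1×micro: 2; S2 reads c2=0 → after 1×micro: 0 ⇒ (c0=2, c1=2, c2=0)
macro 8: S0 reads c2=0 → after 1×micro: 2; S1 reads c2=0 → after 1×micro: 0; S2 reads c2=0 → after 1×micro: 0 ⇒ (c0=2, c1=0, c2=0)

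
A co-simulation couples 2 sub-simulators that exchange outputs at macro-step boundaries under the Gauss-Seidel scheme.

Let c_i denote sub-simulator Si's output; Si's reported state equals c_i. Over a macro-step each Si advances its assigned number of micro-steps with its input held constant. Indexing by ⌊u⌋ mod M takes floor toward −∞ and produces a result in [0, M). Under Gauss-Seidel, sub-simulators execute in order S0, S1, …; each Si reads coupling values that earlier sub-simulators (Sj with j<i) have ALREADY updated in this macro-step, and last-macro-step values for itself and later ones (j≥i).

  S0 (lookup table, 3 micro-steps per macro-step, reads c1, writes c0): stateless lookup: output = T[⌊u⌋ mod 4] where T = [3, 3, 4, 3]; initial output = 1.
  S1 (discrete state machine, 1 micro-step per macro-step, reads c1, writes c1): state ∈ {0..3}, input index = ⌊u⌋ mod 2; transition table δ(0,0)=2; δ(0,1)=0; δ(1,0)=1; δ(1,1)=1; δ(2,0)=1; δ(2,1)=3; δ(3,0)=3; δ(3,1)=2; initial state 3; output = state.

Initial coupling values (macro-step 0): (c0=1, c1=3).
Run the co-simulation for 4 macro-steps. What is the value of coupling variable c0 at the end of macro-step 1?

macro 1: S0 reads c1=3 → after 3×micro: 3; S1 reads c1=3 → after 1×micro: 2 ⇒ (c0=3, c1=2)
macro 2: S0 reads c1=2 → after 3×micro: 4; S1 reads c1=2 → after 1×micro: 1 ⇒ (c0=4, c1=1)
macro 3: S0 reads c1=1 → after 3×micro: 3; S1 reads c1=1 → after 1×micro: 1 ⇒ (c0=3, c1=1)
macro 4: S0 reads c1=1 → after 3×micro: 3; S1 reads c1=1 → after 1×micro: 1 ⇒ (c0=3, c1=1)

c0 at macro-step 1 = 3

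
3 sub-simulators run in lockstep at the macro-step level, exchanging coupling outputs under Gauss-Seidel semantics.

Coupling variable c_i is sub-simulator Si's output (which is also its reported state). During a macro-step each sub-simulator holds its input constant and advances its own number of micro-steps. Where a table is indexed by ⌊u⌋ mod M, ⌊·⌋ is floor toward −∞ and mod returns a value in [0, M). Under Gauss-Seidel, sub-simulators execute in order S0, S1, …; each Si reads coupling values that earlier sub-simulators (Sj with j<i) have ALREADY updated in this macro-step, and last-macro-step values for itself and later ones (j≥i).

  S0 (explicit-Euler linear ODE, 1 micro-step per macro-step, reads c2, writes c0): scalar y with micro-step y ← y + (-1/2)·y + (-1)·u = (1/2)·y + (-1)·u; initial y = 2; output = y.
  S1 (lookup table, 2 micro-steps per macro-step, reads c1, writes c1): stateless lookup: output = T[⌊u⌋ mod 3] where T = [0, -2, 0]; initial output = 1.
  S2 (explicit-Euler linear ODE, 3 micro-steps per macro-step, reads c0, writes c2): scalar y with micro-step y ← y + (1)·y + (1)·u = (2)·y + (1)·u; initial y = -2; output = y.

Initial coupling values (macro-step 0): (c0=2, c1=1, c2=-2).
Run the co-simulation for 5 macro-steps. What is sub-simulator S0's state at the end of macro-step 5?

macro 1: S0 reads c2=-2 → after 1×micro: 3; S1 reads c1=1 → after 2×micro: -2; S2 reads c0=3 → after 3×micro: 5 ⇒ (c0=3, c1=-2, c2=5)
macro 2: S0 reads c2=5 → after 1×micro: -7/2; S1 reads c1=-2 → after 2×micro: -2; S2 reads c0=-7/2 → after 3×micro: 31/2 ⇒ (c0=-7/2, c1=-2, c2=31/2)
macro 3: S0 reads c2=31/2 → after 1×micro: -69/4; S1 reads c1=-2 → after 2×micro: -2; S2 reads c0=-69/4 → after 3×micro: 13/4 ⇒ (c0=-69/4, c1=-2, c2=13/4)
macro 4: S0 reads c2=13/4 → after 1×micro: -95/8; S1 reads c1=-2 → after 2×micro: -2; S2 reads c0=-95/8 → after 3×micro: -457/8 ⇒ (c0=-95/8, c1=-2, c2=-457/8)
macro 5: S0 reads c2=-457/8 → after 1×micro: 819/16; S1 reads c1=-2 → after 2×micro: -2; S2 reads c0=819/16 → after 3×micro: -1579/16 ⇒ (c0=819/16, c1=-2, c2=-1579/16)

S0 state at macro-step 5 = 819/16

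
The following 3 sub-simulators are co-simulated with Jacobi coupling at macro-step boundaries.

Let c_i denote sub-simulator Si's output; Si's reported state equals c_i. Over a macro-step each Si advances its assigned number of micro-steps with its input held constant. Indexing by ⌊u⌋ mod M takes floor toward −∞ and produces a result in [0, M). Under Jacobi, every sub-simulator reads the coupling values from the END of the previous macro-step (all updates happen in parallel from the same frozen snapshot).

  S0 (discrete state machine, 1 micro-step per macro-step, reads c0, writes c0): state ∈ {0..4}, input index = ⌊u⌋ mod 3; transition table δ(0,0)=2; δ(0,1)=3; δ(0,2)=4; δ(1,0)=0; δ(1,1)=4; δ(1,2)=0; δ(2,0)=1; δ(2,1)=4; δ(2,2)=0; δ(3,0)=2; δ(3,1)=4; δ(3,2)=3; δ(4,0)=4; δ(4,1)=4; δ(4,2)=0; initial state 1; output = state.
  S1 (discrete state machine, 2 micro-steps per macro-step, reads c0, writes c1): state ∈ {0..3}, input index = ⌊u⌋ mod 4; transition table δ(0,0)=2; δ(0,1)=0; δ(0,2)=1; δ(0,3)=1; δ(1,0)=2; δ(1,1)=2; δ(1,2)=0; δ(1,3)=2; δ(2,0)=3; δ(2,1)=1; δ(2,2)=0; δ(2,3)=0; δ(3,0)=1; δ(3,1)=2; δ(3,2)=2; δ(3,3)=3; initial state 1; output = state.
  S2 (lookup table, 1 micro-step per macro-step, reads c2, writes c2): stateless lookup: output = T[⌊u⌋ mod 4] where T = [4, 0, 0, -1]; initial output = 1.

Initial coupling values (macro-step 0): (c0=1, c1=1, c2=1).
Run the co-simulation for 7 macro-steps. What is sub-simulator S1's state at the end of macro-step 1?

S1 state at macro-step 1 = 1

macro 1: S0 reads c0=1 → after 1×micro: 4; S1 reads c0=1 → after 2×micro: 1; S2 reads c2=1 → after 1×micro: 0 ⇒ (c0=4, c1=1, c2=0)
macro 2: S0 reads c0=4 → after 1×micro: 4; S1 reads c0=4 → after 2×micro: 3; S2 reads c2=0 → after 1×micro: 4 ⇒ (c0=4, c1=3, c2=4)
macro 3: S0 reads c0=4 → after 1×micro: 4; S1 reads c0=4 → after 2×micro: 2; S2 reads c2=4 → after 1×micro: 4 ⇒ (c0=4, c1=2, c2=4)
macro 4: S0 reads c0=4 → after 1×micro: 4; S1 reads c0=4 → after 2×micro: 1; S2 reads c2=4 → after 1×micro: 4 ⇒ (c0=4, c1=1, c2=4)
macro 5: S0 reads c0=4 → after 1×micro: 4; S1 reads c0=4 → after 2×micro: 3; S2 reads c2=4 → after 1×micro: 4 ⇒ (c0=4, c1=3, c2=4)
macro 6: S0 reads c0=4 → after 1×micro: 4; S1 reads c0=4 → after 2×micro: 2; S2 reads c2=4 → after 1×micro: 4 ⇒ (c0=4, c1=2, c2=4)
macro 7: S0 reads c0=4 → after 1×micro: 4; S1 reads c0=4 → after 2×micro: 1; S2 reads c2=4 → after 1×micro: 4 ⇒ (c0=4, c1=1, c2=4)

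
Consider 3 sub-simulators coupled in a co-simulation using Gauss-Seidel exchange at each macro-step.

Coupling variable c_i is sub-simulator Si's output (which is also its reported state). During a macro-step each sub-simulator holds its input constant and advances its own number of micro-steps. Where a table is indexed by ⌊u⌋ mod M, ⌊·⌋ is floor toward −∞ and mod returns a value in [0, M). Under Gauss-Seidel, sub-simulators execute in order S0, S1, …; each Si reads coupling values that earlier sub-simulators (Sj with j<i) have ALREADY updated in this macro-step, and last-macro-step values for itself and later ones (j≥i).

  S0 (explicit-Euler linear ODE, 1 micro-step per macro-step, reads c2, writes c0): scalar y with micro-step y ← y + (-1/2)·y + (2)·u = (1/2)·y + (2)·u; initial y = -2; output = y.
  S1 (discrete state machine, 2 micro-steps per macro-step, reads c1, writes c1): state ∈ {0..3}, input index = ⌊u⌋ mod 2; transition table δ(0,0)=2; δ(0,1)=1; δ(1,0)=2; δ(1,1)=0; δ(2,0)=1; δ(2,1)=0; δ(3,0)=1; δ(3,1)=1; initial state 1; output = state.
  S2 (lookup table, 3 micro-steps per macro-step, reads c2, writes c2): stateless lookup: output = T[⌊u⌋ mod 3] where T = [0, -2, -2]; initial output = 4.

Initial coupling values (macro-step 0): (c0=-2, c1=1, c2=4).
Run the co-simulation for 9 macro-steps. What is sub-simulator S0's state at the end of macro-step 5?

macro 1: S0 reads c2=4 → after 1×micro: 7; S1 reads c1=1 → after 2×micro: 1; S2 reads c2=4 → after 3×micro: -2 ⇒ (c0=7, c1=1, c2=-2)
macro 2: S0 reads c2=-2 → after 1×micro: -1/2; S1 reads c1=1 → after 2×micro: 1; S2 reads c2=-2 → after 3×micro: -2 ⇒ (c0=-1/2, c1=1, c2=-2)
macro 3: S0 reads c2=-2 → after 1×micro: -17/4; S1 reads c1=1 → after 2×micro: 1; S2 reads c2=-2 → after 3×micro: -2 ⇒ (c0=-17/4, c1=1, c2=-2)
macro 4: S0 reads c2=-2 → after 1×micro: -49/8; S1 reads c1=1 → after 2×micro: 1; S2 reads c2=-2 → after 3×micro: -2 ⇒ (c0=-49/8, c1=1, c2=-2)
macro 5: S0 reads c2=-2 → after 1×micro: -113/16; S1 reads c1=1 → after 2×micro: 1; S2 reads c2=-2 → after 3×micro: -2 ⇒ (c0=-113/16, c1=1, c2=-2)
macro 6: S0 reads c2=-2 → after 1×micro: -241/32; S1 reads c1=1 → after 2×micro: 1; S2 reads c2=-2 → after 3×micro: -2 ⇒ (c0=-241/32, c1=1, c2=-2)
macro 7: S0 reads c2=-2 → after 1×micro: -497/64; S1 reads c1=1 → after 2×micro: 1; S2 reads c2=-2 → after 3×micro: -2 ⇒ (c0=-497/64, c1=1, c2=-2)
macro 8: S0 reads c2=-2 → after 1×micro: -1009/128; S1 reads c1=1 → after 2×micro: 1; S2 reads c2=-2 → after 3×micro: -2 ⇒ (c0=-1009/128, c1=1, c2=-2)
macro 9: S0 reads c2=-2 → after 1×micro: -2033/256; S1 reads c1=1 → after 2×micro: 1; S2 reads c2=-2 → after 3×micro: -2 ⇒ (c0=-2033/256, c1=1, c2=-2)

S0 state at macro-step 5 = -113/16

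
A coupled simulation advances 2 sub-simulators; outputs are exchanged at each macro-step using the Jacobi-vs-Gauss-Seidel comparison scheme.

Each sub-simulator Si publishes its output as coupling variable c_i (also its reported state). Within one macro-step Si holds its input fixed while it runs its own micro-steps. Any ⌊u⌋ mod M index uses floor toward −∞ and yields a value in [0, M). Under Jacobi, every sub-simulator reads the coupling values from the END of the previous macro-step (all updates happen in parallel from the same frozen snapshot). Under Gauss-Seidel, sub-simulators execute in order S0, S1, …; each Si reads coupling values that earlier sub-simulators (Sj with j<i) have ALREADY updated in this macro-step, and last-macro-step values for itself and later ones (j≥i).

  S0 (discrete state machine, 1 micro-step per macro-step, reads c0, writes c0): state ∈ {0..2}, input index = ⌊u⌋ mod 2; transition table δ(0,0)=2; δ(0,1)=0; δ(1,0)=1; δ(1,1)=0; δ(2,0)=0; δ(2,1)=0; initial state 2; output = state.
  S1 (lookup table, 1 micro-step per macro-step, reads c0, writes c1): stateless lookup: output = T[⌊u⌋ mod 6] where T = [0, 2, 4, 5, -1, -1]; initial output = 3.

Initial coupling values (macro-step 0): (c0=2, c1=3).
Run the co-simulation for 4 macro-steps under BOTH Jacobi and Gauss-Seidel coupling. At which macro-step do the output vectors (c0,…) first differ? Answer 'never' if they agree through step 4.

first divergence at macro-step: 1

[Jacobi] macro 1: S0 reads c0=2 → after 1×micro: 0; S1 reads c0=2 → after 1×micro: 4 ⇒ (c0=0, c1=4)
[Jacobi] macro 2: S0 reads c0=0 → after 1×micro: 2; S1 reads c0=0 → after 1×micro: 0 ⇒ (c0=2, c1=0)
[Jacobi] macro 3: S0 reads c0=2 → after 1×micro: 0; S1 reads c0=2 → after 1×micro: 4 ⇒ (c0=0, c1=4)
[Jacobi] macro 4: S0 reads c0=0 → after 1×micro: 2; S1 reads c0=0 → after 1×micro: 0 ⇒ (c0=2, c1=0)
[Gauss-Seidel] macro 1: S0 reads c0=2 → after 1×micro: 0; S1 reads c0=0 → after 1×micro: 0 ⇒ (c0=0, c1=0)
[Gauss-Seidel] macro 2: S0 reads c0=0 → after 1×micro: 2; S1 reads c0=2 → after 1×micro: 4 ⇒ (c0=2, c1=4)
[Gauss-Seidel] macro 3: S0 reads c0=2 → after 1×micro: 0; S1 reads c0=0 → after 1×micro: 0 ⇒ (c0=0, c1=0)
[Gauss-Seidel] macro 4: S0 reads c0=0 → after 1×micro: 2; S1 reads c0=2 → after 1×micro: 4 ⇒ (c0=2, c1=4)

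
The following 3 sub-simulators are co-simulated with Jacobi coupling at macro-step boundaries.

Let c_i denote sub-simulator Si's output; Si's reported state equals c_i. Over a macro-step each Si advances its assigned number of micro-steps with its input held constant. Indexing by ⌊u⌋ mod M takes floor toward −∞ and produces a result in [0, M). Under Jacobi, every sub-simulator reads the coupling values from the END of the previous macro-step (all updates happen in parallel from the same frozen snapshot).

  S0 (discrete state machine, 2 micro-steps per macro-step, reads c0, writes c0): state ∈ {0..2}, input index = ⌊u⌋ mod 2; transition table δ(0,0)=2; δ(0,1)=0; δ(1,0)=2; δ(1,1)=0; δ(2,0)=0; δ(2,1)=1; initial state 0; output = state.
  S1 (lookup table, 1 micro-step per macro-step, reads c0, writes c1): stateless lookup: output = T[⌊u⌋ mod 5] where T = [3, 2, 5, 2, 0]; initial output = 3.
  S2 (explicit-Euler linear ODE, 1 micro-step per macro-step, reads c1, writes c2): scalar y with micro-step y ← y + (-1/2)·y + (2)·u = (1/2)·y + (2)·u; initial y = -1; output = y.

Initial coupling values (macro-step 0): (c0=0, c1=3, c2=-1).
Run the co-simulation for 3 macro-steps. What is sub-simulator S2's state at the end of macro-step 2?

S2 state at macro-step 2 = 35/4

macro 1: S0 reads c0=0 → after 2×micro: 0; S1 reads c0=0 → after 1×micro: 3; S2 reads c1=3 → after 1×micro: 11/2 ⇒ (c0=0, c1=3, c2=11/2)
macro 2: S0 reads c0=0 → after 2×micro: 0; S1 reads c0=0 → after 1×micro: 3; S2 reads c1=3 → after 1×micro: 35/4 ⇒ (c0=0, c1=3, c2=35/4)
macro 3: S0 reads c0=0 → after 2×micro: 0; S1 reads c0=0 → after 1×micro: 3; S2 reads c1=3 → after 1×micro: 83/8 ⇒ (c0=0, c1=3, c2=83/8)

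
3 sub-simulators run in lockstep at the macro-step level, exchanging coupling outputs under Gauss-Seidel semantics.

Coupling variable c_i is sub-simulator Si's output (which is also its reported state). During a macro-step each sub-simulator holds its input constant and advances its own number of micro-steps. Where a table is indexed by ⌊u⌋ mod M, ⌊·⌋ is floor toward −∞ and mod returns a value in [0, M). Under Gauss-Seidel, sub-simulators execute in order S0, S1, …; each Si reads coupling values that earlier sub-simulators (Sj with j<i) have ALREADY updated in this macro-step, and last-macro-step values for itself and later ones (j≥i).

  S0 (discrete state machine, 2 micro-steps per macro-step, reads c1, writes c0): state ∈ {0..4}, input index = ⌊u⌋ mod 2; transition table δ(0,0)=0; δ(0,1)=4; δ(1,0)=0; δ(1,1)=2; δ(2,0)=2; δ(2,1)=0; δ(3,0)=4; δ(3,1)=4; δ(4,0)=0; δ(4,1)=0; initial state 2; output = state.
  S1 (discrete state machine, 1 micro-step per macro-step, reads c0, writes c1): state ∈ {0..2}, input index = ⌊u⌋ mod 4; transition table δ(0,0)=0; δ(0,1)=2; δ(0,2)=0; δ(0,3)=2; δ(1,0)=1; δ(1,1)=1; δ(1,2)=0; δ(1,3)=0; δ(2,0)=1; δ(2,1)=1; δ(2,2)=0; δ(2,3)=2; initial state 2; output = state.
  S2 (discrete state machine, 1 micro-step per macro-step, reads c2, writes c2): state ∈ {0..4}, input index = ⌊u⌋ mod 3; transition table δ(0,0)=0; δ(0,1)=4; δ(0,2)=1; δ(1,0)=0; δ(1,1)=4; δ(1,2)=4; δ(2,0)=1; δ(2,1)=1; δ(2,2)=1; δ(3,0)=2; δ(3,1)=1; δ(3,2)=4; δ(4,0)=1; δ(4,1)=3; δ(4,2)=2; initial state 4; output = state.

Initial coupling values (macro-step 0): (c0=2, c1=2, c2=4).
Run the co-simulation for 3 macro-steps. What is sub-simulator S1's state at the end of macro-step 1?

S1 state at macro-step 1 = 0

macro 1: S0 reads c1=2 → after 2×micro: 2; S1 reads c0=2 → after 1×micro: 0; S2 reads c2=4 → after 1×micro: 3 ⇒ (c0=2, c1=0, c2=3)
macro 2: S0 reads c1=0 → after 2×micro: 2; S1 reads c0=2 → after 1×micro: 0; S2 reads c2=3 → after 1×micro: 2 ⇒ (c0=2, c1=0, c2=2)
macro 3: S0 reads c1=0 → after 2×micro: 2; S1 reads c0=2 → after 1×micro: 0; S2 reads c2=2 → after 1×micro: 1 ⇒ (c0=2, c1=0, c2=1)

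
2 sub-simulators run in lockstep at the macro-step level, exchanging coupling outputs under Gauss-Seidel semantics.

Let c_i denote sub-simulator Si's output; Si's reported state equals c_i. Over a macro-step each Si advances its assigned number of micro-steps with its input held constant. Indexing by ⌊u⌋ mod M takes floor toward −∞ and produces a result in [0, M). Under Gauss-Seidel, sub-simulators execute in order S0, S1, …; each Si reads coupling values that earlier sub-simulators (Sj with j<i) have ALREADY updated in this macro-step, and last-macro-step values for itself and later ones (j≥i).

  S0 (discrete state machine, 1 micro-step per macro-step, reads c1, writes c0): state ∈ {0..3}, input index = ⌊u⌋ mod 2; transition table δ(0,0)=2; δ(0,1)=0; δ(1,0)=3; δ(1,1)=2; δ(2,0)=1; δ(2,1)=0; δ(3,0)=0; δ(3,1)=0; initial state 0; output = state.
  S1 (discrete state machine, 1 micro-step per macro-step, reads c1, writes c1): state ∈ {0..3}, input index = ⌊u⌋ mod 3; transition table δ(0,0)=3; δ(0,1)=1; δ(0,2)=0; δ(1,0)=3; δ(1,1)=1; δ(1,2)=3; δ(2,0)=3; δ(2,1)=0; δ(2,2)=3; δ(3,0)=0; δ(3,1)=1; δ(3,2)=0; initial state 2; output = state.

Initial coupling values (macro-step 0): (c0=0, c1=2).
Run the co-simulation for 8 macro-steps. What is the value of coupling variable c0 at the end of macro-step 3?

macro 1: S0 reads c1=2 → after 1×micro: 2; S1 reads c1=2 → after 1×micro: 3 ⇒ (c0=2, c1=3)
macro 2: S0 reads c1=3 → after 1×micro: 0; S1 reads c1=3 → after 1×micro: 0 ⇒ (c0=0, c1=0)
macro 3: S0 reads c1=0 → after 1×micro: 2; S1 reads c1=0 → after 1×micro: 3 ⇒ (c0=2, c1=3)
macro 4: S0 reads c1=3 → after 1×micro: 0; S1 reads c1=3 → after 1×micro: 0 ⇒ (c0=0, c1=0)
macro 5: S0 reads c1=0 → after 1×micro: 2; S1 reads c1=0 → after 1×micro: 3 ⇒ (c0=2, c1=3)
macro 6: S0 reads c1=3 → after 1×micro: 0; S1 reads c1=3 → after 1×micro: 0 ⇒ (c0=0, c1=0)
macro 7: S0 reads c1=0 → after 1×micro: 2; S1 reads c1=0 → after 1×micro: 3 ⇒ (c0=2, c1=3)
macro 8: S0 reads c1=3 → after 1×micro: 0; S1 reads c1=3 → after 1×micro: 0 ⇒ (c0=0, c1=0)

c0 at macro-step 3 = 2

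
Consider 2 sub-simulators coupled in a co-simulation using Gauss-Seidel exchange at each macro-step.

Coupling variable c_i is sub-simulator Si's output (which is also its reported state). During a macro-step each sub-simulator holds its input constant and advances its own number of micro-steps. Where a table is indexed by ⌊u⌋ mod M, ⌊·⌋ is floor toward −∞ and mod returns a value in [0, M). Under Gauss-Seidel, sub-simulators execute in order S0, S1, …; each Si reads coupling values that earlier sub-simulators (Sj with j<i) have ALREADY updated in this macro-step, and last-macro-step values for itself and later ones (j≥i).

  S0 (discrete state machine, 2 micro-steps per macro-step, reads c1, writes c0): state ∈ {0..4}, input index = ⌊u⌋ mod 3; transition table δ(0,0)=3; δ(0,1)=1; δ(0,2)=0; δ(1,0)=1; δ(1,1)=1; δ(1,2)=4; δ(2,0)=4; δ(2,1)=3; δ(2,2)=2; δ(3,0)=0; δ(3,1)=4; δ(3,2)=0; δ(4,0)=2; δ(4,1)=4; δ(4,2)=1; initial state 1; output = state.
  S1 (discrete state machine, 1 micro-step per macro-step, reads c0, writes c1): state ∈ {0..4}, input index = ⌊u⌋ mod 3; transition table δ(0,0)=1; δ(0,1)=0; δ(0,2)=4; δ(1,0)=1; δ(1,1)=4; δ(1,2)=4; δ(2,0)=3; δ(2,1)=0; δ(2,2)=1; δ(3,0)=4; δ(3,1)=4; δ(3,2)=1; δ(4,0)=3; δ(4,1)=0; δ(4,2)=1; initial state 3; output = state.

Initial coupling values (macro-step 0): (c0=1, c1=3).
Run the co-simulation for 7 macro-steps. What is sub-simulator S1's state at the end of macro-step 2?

S1 state at macro-step 2 = 0

macro 1: S0 reads c1=3 → after 2×micro: 1; S1 reads c0=1 → after 1×micro: 4 ⇒ (c0=1, c1=4)
macro 2: S0 reads c1=4 → after 2×micro: 1; S1 reads c0=1 → after 1×micro: 0 ⇒ (c0=1, c1=0)
macro 3: S0 reads c1=0 → after 2×micro: 1; S1 reads c0=1 → after 1×micro: 0 ⇒ (c0=1, c1=0)
macro 4: S0 reads c1=0 → after 2×micro: 1; S1 reads c0=1 → after 1×micro: 0 ⇒ (c0=1, c1=0)
macro 5: S0 reads c1=0 → after 2×micro: 1; S1 reads c0=1 → after 1×micro: 0 ⇒ (c0=1, c1=0)
macro 6: S0 reads c1=0 → after 2×micro: 1; S1 reads c0=1 → after 1×micro: 0 ⇒ (c0=1, c1=0)
macro 7: S0 reads c1=0 → after 2×micro: 1; S1 reads c0=1 → after 1×micro: 0 ⇒ (c0=1, c1=0)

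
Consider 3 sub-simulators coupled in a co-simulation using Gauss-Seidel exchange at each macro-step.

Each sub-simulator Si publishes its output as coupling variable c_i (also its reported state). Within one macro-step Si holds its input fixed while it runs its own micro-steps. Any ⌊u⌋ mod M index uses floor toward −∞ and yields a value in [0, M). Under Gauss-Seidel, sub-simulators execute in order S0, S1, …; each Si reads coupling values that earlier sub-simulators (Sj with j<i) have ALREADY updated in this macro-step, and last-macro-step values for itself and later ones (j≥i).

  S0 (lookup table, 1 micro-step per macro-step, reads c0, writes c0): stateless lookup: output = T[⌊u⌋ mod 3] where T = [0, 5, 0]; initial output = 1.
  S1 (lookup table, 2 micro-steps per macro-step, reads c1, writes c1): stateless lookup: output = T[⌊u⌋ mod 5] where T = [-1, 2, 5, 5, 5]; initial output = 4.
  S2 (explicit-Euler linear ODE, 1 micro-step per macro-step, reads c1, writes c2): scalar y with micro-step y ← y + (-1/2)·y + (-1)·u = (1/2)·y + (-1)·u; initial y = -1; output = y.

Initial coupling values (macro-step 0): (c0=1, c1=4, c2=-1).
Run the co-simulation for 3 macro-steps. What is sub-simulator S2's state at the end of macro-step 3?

S2 state at macro-step 3 = -47/8

macro 1: S0 reads c0=1 → after 1×micro: 5; S1 reads c1=4 → after 2×micro: 5; S2 reads c1=5 → after 1×micro: -11/2 ⇒ (c0=5, c1=5, c2=-11/2)
macro 2: S0 reads c0=5 → after 1×micro: 0; S1 reads c1=5 → after 2×micro: -1; S2 reads c1=-1 → after 1×micro: -7/4 ⇒ (c0=0, c1=-1, c2=-7/4)
macro 3: S0 reads c0=0 → after 1×micro: 0; S1 reads c1=-1 → after 2×micro: 5; S2 reads c1=5 → after 1×micro: -47/8 ⇒ (c0=0, c1=5, c2=-47/8)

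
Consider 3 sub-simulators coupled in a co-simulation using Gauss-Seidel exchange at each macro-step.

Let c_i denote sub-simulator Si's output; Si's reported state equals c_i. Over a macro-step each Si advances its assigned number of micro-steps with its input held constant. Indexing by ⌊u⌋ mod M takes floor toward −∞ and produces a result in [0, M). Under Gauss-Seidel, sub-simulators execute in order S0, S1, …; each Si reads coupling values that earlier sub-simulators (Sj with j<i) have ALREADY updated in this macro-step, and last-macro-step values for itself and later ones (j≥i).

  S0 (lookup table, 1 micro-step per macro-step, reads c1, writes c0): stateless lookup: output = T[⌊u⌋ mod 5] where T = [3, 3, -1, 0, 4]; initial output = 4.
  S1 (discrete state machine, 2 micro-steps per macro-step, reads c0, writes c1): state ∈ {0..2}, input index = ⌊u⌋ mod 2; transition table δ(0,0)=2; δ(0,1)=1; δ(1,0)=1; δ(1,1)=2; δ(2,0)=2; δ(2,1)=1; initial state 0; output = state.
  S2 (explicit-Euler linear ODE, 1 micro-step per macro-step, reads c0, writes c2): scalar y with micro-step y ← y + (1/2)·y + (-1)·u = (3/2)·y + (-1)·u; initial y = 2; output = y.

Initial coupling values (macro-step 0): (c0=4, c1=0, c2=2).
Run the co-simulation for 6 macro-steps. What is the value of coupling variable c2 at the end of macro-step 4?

c2 at macro-step 4 = 19/4

macro 1: S0 reads c1=0 → after 1×micro: 3; S1 reads c0=3 → after 2×micro: 2; S2 reads c0=3 → after 1×micro: 0 ⇒ (c0=3, c1=2, c2=0)
macro 2: S0 reads c1=2 → after 1×micro: -1; S1 reads c0=-1 → after 2×micro: 2; S2 reads c0=-1 → after 1×micro: 1 ⇒ (c0=-1, c1=2, c2=1)
macro 3: S0 reads c1=2 → after 1×micro: -1; S1 reads c0=-1 → after 2×micro: 2; S2 reads c0=-1 → after 1×micro: 5/2 ⇒ (c0=-1, c1=2, c2=5/2)
macro 4: S0 reads c1=2 → after 1×micro: -1; S1 reads c0=-1 → after 2×micro: 2; S2 reads c0=-1 → after 1×micro: 19/4 ⇒ (c0=-1, c1=2, c2=19/4)
macro 5: S0 reads c1=2 → after 1×micro: -1; S1 reads c0=-1 → after 2×micro: 2; S2 reads c0=-1 → after 1×micro: 65/8 ⇒ (c0=-1, c1=2, c2=65/8)
macro 6: S0 reads c1=2 → after 1×micro: -1; S1 reads c0=-1 → after 2×micro: 2; S2 reads c0=-1 → after 1×micro: 211/16 ⇒ (c0=-1, c1=2, c2=211/16)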